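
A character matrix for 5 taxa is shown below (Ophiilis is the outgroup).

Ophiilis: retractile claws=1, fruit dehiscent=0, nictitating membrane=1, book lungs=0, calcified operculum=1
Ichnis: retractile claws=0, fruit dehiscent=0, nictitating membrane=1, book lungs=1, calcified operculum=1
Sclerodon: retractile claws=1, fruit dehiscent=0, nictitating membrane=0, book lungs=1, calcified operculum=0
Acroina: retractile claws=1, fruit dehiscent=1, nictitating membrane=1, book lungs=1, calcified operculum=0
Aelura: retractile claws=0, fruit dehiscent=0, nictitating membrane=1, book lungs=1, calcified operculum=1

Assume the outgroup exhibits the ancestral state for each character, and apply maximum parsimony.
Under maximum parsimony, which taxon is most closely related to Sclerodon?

Character polarity is set by the outgroup: the derived state is whichever differs from the outgroup's state, so for retractile claws, nictitating membrane, calcified operculum the derived state is '0', and for the remaining characters it is '1'.
Only Aelura and Ichnis show the derived state '0' for retractile claws, supporting them as a clade.
fruit dehiscent: derived state '1' in Acroina only — an autapomorphy, so it tells us nothing about relationships among taxa.
nictitating membrane (derived state '0') is unique to Sclerodon (autapomorphy; uninformative for grouping).
book lungs (derived state '1') is shared by all ingroup taxa — unites the whole ingroup.
Only Acroina and Sclerodon show the derived state '0' for calcified operculum, supporting them as a clade.
Most parsimonious ingroup topology: ((Ichnis,Aelura),(Sclerodon,Acroina)).
Sclerodon and Acroina form a cherry on this tree, so they are sister taxa.

Acroina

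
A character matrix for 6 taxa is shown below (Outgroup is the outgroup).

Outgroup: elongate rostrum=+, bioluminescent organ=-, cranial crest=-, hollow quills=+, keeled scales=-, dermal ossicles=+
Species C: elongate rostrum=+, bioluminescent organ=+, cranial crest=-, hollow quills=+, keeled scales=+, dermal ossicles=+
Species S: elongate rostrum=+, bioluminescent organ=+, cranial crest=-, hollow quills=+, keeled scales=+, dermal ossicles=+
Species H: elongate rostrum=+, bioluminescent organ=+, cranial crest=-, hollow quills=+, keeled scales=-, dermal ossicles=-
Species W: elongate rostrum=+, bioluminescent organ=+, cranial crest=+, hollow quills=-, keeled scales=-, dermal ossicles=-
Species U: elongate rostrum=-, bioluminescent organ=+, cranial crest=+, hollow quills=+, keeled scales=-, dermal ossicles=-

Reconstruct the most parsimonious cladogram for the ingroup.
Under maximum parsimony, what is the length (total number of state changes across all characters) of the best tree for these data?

6

Character polarity is set by the outgroup: the derived state is whichever differs from the outgroup's state, so for elongate rostrum, hollow quills, dermal ossicles the derived state is '-', and for the remaining characters it is '+'.
elongate rostrum (derived state '-') is unique to Species U (autapomorphy; uninformative for grouping).
All ingroup taxa share the derived state '+' for bioluminescent organ; it defines the ingroup but does not resolve relationships within it.
Only Species U and Species W show the derived state '+' for cranial crest, supporting them as a clade.
hollow quills: derived state '-' in Species W only — an autapomorphy, so it tells us nothing about relationships among taxa.
keeled scales: derived state '+' in Species C and Species S only — synapomorphy for {Species C, Species S}.
Only Species H, Species U, and Species W show the derived state '-' for dermal ossicles, supporting them as a clade.
Most parsimonious ingroup topology: ((Species C,Species S),(Species H,(Species W,Species U))).
Changes per character on this tree: elongate rostrum: 1; bioluminescent organ: 1; cranial crest: 1; hollow quills: 1; keeled scales: 1; dermal ossicles: 1.
Total = 6.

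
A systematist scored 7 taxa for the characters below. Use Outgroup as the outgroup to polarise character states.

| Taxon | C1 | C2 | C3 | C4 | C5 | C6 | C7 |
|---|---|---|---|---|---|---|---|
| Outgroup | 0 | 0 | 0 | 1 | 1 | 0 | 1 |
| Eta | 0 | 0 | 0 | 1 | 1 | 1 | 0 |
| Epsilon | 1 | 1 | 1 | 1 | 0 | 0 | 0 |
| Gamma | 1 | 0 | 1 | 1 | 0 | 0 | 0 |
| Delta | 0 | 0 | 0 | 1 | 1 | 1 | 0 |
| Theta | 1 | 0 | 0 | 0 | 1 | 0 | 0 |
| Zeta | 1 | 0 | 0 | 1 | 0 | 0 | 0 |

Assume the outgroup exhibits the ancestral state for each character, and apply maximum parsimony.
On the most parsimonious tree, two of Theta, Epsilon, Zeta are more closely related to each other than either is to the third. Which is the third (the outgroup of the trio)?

Character polarity is set by the outgroup: the derived state is whichever differs from the outgroup's state, so for C4, C5, C7 the derived state is '0', and for the remaining characters it is '1'.
C1 (derived state '1') is shared by Epsilon, Gamma, Theta, and Zeta — a synapomorphy uniting that clade.
C2 (derived state '1') is unique to Epsilon (autapomorphy; uninformative for grouping).
C3: derived state '1' in Epsilon and Gamma only — synapomorphy for {Epsilon, Gamma}.
C4 (derived state '0') is unique to Theta (autapomorphy; uninformative for grouping).
C5 (derived state '0') is shared by Epsilon, Gamma, and Zeta — a synapomorphy uniting that clade.
C6: derived state '1' in Delta and Eta only — synapomorphy for {Delta, Eta}.
C7 (derived state '0') is shared by all ingroup taxa — unites the whole ingroup.
Most parsimonious ingroup topology: ((Eta,Delta),(((Epsilon,Gamma),Zeta),Theta)).
Epsilon and Zeta share a more recent common ancestor with each other than either does with Theta, so Theta is the least closely related of the three.

Theta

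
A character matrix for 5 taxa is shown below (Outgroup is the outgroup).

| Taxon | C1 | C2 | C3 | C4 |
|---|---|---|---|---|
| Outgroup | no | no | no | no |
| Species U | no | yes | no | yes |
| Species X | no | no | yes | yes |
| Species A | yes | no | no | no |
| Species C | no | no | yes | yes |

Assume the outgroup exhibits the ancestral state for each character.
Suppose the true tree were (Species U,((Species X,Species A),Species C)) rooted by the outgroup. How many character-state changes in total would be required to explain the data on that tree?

Map each character onto (Species U,((Species X,Species A),Species C)) (rooted by Outgroup) and count the minimum state changes it requires (Fitch parsimony):
C1: 1; C2: 1; C3: 2; C4: 2.
Total tree length = 6.

6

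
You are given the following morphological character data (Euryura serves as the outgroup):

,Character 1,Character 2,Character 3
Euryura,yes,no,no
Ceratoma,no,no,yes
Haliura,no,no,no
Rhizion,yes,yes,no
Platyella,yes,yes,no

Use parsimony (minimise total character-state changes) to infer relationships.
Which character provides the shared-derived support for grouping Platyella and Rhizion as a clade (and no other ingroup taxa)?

Character 2

Character polarity is set by the outgroup: the derived state is whichever differs from the outgroup's state, so for Character 1 the derived state is 'no', and for the remaining characters it is 'yes'.
Character 1: derived state 'no' in Ceratoma and Haliura only — synapomorphy for {Ceratoma, Haliura}.
Character 2: derived state 'yes' in Platyella and Rhizion only — synapomorphy for {Platyella, Rhizion}.
Character 3 (derived state 'yes') is unique to Ceratoma (autapomorphy; uninformative for grouping).
Most parsimonious ingroup topology: ((Ceratoma,Haliura),(Rhizion,Platyella)).
The clade {Platyella, Rhizion} is supported by Character 2: its derived state 'yes' occurs in exactly those taxa and in no other taxon (including the outgroup).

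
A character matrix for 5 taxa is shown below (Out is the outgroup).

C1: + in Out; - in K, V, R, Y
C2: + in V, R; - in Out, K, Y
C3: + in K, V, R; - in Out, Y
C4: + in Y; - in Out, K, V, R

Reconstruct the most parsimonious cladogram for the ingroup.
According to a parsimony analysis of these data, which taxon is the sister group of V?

Character polarity is set by the outgroup: the derived state is whichever differs from the outgroup's state, so for C1 the derived state is '-', and for the remaining characters it is '+'.
C1 (derived state '-') is shared by all ingroup taxa — unites the whole ingroup.
C2: derived state '+' in R and V only — synapomorphy for {R, V}.
C3: derived state '+' in K, R, and V only — synapomorphy for {K, R, V}.
C4: derived state '+' in Y only — an autapomorphy, so it tells us nothing about relationships among taxa.
Most parsimonious ingroup topology: ((K,(V,R)),Y).
V and R form a cherry on this tree, so they are sister taxa.

R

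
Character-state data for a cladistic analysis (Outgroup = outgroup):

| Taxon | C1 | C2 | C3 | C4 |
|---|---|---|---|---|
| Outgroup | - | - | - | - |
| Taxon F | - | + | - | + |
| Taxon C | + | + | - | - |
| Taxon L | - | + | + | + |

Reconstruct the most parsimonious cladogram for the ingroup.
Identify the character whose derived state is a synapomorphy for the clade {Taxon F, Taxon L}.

The outgroup has state '-' for every character, so '+' is the derived state throughout.
C1 (derived state '+') is unique to Taxon C (autapomorphy; uninformative for grouping).
All ingroup taxa share the derived state '+' for C2; it defines the ingroup but does not resolve relationships within it.
C3: derived state '+' in Taxon L only — an autapomorphy, so it tells us nothing about relationships among taxa.
Only Taxon F and Taxon L show the derived state '+' for C4, supporting them as a clade.
Most parsimonious ingroup topology: ((Taxon F,Taxon L),Taxon C).
The clade {Taxon F, Taxon L} is supported by C4: its derived state '+' occurs in exactly those taxa and in no other taxon (including the outgroup).

C4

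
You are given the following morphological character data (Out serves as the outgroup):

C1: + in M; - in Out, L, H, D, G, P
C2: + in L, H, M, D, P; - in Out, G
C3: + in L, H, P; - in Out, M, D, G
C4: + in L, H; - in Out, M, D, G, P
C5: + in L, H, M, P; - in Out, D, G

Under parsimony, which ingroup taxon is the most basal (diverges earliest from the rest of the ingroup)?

The outgroup has state '-' for every character, so '+' is the derived state throughout.
C1 (derived state '+') is unique to M (autapomorphy; uninformative for grouping).
C2 (derived state '+') is shared by D, H, L, M, and P — a synapomorphy uniting that clade.
C3 (derived state '+') is shared by H, L, and P — a synapomorphy uniting that clade.
C4: derived state '+' in H and L only — synapomorphy for {H, L}.
C5 (derived state '+') is shared by H, L, M, and P — a synapomorphy uniting that clade.
Most parsimonious ingroup topology: (((((L,H),P),M),D),G).
G is sister to the clade containing all other ingroup taxa, so it is the earliest-diverging (most basal) ingroup lineage.

G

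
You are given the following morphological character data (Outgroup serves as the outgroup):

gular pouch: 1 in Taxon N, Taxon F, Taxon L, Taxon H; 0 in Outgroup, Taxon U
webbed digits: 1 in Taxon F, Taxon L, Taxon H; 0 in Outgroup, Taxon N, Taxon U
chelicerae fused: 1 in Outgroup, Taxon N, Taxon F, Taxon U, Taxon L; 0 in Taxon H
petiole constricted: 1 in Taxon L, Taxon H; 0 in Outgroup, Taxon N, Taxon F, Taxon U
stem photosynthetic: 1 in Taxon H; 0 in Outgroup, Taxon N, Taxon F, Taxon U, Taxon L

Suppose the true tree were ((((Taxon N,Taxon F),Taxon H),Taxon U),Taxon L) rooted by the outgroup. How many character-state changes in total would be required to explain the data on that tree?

9

Map each character onto ((((Taxon N,Taxon F),Taxon H),Taxon U),Taxon L) (rooted by Outgroup) and count the minimum state changes it requires (Fitch parsimony):
gular pouch: 2; webbed digits: 3; chelicerae fused: 1; petiole constricted: 2; stem photosynthetic: 1.
Total tree length = 9.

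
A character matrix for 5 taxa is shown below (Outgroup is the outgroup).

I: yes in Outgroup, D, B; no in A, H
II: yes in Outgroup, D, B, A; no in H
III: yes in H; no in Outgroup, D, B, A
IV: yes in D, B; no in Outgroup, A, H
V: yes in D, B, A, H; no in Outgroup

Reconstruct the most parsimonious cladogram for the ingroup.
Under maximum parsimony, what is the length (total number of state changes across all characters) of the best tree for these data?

5

Character polarity is set by the outgroup: the derived state is whichever differs from the outgroup's state, so for I, II the derived state is 'no', and for the remaining characters it is 'yes'.
Only A and H show the derived state 'no' for I, supporting them as a clade.
II (derived state 'no') is unique to H (autapomorphy; uninformative for grouping).
III: derived state 'yes' in H only — an autapomorphy, so it tells us nothing about relationships among taxa.
Only B and D show the derived state 'yes' for IV, supporting them as a clade.
V (derived state 'yes') is shared by all ingroup taxa — unites the whole ingroup.
Most parsimonious ingroup topology: ((D,B),(A,H)).
Changes per character on this tree: I: 1; II: 1; III: 1; IV: 1; V: 1.
Total = 5.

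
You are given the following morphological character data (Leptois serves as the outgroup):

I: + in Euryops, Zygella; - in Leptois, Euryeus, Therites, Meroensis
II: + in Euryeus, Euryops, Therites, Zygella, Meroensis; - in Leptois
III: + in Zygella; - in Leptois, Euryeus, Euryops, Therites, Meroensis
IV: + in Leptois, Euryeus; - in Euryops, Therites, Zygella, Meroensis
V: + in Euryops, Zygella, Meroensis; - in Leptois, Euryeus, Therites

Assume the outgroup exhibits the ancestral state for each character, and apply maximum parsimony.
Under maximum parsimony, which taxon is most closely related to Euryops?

Zygella

Character polarity is set by the outgroup: the derived state is whichever differs from the outgroup's state, so for IV the derived state is '-', and for the remaining characters it is '+'.
I (derived state '+') is shared by Euryops and Zygella — a synapomorphy uniting that clade.
All ingroup taxa share the derived state '+' for II; it defines the ingroup but does not resolve relationships within it.
III: derived state '+' in Zygella only — an autapomorphy, so it tells us nothing about relationships among taxa.
IV (derived state '-') is shared by Euryops, Meroensis, Therites, and Zygella — a synapomorphy uniting that clade.
Only Euryops, Meroensis, and Zygella show the derived state '+' for V, supporting them as a clade.
Most parsimonious ingroup topology: (Euryeus,(((Euryops,Zygella),Meroensis),Therites)).
Euryops and Zygella form a cherry on this tree, so they are sister taxa.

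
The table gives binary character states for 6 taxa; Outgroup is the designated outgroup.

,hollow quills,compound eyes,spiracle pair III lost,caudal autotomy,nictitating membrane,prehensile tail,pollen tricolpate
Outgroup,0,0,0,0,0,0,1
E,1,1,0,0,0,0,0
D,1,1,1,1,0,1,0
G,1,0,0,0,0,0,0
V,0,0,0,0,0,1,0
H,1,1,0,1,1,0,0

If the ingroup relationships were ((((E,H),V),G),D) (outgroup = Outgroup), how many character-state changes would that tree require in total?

11

Map each character onto ((((E,H),V),G),D) (rooted by Outgroup) and count the minimum state changes it requires (Fitch parsimony):
hollow quills: 2; compound eyes: 2; spiracle pair III lost: 1; caudal autotomy: 2; nictitating membrane: 1; prehensile tail: 2; pollen tricolpate: 1.
Total tree length = 11.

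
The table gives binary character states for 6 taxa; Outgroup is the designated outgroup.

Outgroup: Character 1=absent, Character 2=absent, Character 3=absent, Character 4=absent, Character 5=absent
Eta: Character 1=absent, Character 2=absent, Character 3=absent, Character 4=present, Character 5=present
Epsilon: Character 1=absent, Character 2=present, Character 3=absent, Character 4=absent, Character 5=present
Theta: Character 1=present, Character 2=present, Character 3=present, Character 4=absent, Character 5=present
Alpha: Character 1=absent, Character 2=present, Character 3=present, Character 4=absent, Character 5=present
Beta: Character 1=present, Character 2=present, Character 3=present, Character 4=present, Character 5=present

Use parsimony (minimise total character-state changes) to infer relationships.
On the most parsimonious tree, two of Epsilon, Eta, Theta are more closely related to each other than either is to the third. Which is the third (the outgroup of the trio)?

The outgroup has state 'absent' for every character, so 'present' is the derived state throughout.
Character 1 (derived state 'present') is shared by Beta and Theta — a synapomorphy uniting that clade.
Character 2 (derived state 'present') is shared by Alpha, Beta, Epsilon, and Theta — a synapomorphy uniting that clade.
Character 3: derived state 'present' in Alpha, Beta, and Theta only — synapomorphy for {Alpha, Beta, Theta}.
Character 4 (state 'present') occurs in Beta and Eta but conflicts with the nesting implied by the other characters — most parsimoniously interpreted as homoplasy.
All ingroup taxa share the derived state 'present' for Character 5; it defines the ingroup but does not resolve relationships within it.
Most parsimonious ingroup topology: (Eta,(Epsilon,((Theta,Beta),Alpha))).
Epsilon and Theta share a more recent common ancestor with each other than either does with Eta, so Eta is the least closely related of the three.

Eta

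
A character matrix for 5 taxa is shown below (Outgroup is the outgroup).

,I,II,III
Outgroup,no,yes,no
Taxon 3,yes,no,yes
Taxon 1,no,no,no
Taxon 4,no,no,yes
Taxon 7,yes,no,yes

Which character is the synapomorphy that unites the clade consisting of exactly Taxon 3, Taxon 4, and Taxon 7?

III

Character polarity is set by the outgroup: the derived state is whichever differs from the outgroup's state, so for II the derived state is 'no', and for the remaining characters it is 'yes'.
Only Taxon 3 and Taxon 7 show the derived state 'yes' for I, supporting them as a clade.
II (derived state 'no') is shared by all ingroup taxa — unites the whole ingroup.
Only Taxon 3, Taxon 4, and Taxon 7 show the derived state 'yes' for III, supporting them as a clade.
Most parsimonious ingroup topology: (((Taxon 3,Taxon 7),Taxon 4),Taxon 1).
The clade {Taxon 3, Taxon 4, Taxon 7} is supported by III: its derived state 'yes' occurs in exactly those taxa and in no other taxon (including the outgroup).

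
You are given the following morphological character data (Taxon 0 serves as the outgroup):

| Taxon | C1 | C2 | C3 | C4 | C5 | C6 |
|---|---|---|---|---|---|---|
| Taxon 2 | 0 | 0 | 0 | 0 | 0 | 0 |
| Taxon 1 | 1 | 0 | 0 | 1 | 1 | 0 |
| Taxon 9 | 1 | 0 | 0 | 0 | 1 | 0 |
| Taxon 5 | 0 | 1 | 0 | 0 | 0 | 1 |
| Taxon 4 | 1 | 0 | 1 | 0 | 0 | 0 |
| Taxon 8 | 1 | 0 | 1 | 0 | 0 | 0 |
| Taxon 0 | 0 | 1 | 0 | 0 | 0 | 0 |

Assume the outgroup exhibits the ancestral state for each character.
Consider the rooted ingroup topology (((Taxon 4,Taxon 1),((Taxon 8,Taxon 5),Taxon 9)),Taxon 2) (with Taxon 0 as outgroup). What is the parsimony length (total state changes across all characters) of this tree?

Map each character onto (((Taxon 4,Taxon 1),((Taxon 8,Taxon 5),Taxon 9)),Taxon 2) (rooted by Taxon 0) and count the minimum state changes it requires (Fitch parsimony):
C1: 2; C2: 2; C3: 2; C4: 1; C5: 2; C6: 1.
Total tree length = 10.

10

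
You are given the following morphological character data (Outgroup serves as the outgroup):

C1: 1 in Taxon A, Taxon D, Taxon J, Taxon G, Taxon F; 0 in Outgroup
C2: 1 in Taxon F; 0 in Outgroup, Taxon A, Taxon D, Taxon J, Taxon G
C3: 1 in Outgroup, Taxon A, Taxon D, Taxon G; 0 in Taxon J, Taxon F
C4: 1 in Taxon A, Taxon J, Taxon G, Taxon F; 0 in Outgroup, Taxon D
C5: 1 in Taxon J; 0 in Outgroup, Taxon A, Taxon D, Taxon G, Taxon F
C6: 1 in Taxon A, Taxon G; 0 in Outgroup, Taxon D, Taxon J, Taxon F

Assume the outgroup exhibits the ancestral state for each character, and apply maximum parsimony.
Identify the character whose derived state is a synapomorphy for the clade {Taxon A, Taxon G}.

C6

Character polarity is set by the outgroup: the derived state is whichever differs from the outgroup's state, so for C3 the derived state is '0', and for the remaining characters it is '1'.
All ingroup taxa share the derived state '1' for C1; it defines the ingroup but does not resolve relationships within it.
C2 (derived state '1') is unique to Taxon F (autapomorphy; uninformative for grouping).
C3: derived state '0' in Taxon F and Taxon J only — synapomorphy for {Taxon F, Taxon J}.
Only Taxon A, Taxon F, Taxon G, and Taxon J show the derived state '1' for C4, supporting them as a clade.
C5: derived state '1' in Taxon J only — an autapomorphy, so it tells us nothing about relationships among taxa.
Only Taxon A and Taxon G show the derived state '1' for C6, supporting them as a clade.
Most parsimonious ingroup topology: (((Taxon A,Taxon G),(Taxon J,Taxon F)),Taxon D).
The clade {Taxon A, Taxon G} is supported by C6: its derived state '1' occurs in exactly those taxa and in no other taxon (including the outgroup).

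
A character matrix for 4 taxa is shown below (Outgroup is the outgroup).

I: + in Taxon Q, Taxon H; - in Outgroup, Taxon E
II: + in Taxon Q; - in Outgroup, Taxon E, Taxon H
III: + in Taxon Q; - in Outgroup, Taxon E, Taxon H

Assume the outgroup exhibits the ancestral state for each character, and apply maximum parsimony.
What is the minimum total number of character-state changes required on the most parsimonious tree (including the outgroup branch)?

3

The outgroup has state '-' for every character, so '+' is the derived state throughout.
I (derived state '+') is shared by Taxon H and Taxon Q — a synapomorphy uniting that clade.
II (derived state '+') is unique to Taxon Q (autapomorphy; uninformative for grouping).
III (derived state '+') is unique to Taxon Q (autapomorphy; uninformative for grouping).
Most parsimonious ingroup topology: ((Taxon Q,Taxon H),Taxon E).
Changes per character on this tree: I: 1; II: 1; III: 1.
Total = 3.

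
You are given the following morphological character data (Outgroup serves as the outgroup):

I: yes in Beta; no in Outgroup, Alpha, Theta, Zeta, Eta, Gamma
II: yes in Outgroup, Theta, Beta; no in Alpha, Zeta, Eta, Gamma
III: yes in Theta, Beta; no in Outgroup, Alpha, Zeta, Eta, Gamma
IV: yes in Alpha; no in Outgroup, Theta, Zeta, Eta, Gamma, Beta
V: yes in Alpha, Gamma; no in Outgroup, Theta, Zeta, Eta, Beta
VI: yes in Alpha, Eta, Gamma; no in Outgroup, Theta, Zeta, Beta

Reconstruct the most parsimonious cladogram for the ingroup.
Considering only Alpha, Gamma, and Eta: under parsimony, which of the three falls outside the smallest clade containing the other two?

Eta

Character polarity is set by the outgroup: the derived state is whichever differs from the outgroup's state, so for II the derived state is 'no', and for the remaining characters it is 'yes'.
I: derived state 'yes' in Beta only — an autapomorphy, so it tells us nothing about relationships among taxa.
II: derived state 'no' in Alpha, Eta, Gamma, and Zeta only — synapomorphy for {Alpha, Eta, Gamma, Zeta}.
Only Beta and Theta show the derived state 'yes' for III, supporting them as a clade.
IV (derived state 'yes') is unique to Alpha (autapomorphy; uninformative for grouping).
V (derived state 'yes') is shared by Alpha and Gamma — a synapomorphy uniting that clade.
VI: derived state 'yes' in Alpha, Eta, and Gamma only — synapomorphy for {Alpha, Eta, Gamma}.
Most parsimonious ingroup topology: ((((Alpha,Gamma),Eta),Zeta),(Theta,Beta)).
Gamma and Alpha share a more recent common ancestor with each other than either does with Eta, so Eta is the least closely related of the three.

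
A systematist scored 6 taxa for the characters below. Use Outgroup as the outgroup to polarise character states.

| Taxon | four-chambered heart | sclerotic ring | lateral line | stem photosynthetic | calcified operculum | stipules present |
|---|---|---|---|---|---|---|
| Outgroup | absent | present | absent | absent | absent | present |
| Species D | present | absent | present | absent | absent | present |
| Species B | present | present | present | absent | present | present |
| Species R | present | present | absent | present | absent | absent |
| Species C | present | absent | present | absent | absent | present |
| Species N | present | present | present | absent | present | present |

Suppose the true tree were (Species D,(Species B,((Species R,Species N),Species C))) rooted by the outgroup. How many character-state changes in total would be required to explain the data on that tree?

Map each character onto (Species D,(Species B,((Species R,Species N),Species C))) (rooted by Outgroup) and count the minimum state changes it requires (Fitch parsimony):
four-chambered heart: 1; sclerotic ring: 2; lateral line: 2; stem photosynthetic: 1; calcified operculum: 2; stipules present: 1.
Total tree length = 9.

9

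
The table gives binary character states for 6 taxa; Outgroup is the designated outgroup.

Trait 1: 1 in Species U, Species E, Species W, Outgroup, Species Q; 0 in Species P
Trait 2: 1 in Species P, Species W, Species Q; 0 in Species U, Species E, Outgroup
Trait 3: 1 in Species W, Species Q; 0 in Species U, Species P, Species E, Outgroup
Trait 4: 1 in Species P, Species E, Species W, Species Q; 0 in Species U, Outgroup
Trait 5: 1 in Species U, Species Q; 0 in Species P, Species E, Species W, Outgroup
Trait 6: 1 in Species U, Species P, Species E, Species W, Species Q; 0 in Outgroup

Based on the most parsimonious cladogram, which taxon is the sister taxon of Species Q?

Species W

Character polarity is set by the outgroup: the derived state is whichever differs from the outgroup's state, so for Trait 1 the derived state is '0', and for the remaining characters it is '1'.
Trait 1: derived state '0' in Species P only — an autapomorphy, so it tells us nothing about relationships among taxa.
Trait 2 (derived state '1') is shared by Species P, Species Q, and Species W — a synapomorphy uniting that clade.
Trait 3: derived state '1' in Species Q and Species W only — synapomorphy for {Species Q, Species W}.
Trait 4: derived state '1' in Species E, Species P, Species Q, and Species W only — synapomorphy for {Species E, Species P, Species Q, Species W}.
Trait 5 (state '1') occurs in Species Q and Species U but conflicts with the nesting implied by the other characters — most parsimoniously interpreted as homoplasy.
Trait 6 (derived state '1') is shared by all ingroup taxa — unites the whole ingroup.
Most parsimonious ingroup topology: ((((Species W,Species Q),Species P),Species E),Species U).
Species Q and Species W form a cherry on this tree, so they are sister taxa.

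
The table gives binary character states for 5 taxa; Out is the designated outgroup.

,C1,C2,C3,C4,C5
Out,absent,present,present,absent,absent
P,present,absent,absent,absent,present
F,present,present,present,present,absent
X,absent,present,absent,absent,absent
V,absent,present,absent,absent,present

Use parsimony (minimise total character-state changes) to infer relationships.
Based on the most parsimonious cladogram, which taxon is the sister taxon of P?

Character polarity is set by the outgroup: the derived state is whichever differs from the outgroup's state, so for C2, C3 the derived state is 'absent', and for the remaining characters it is 'present'.
C1 groups F and P, which is incompatible with the clades supported by the remaining characters; treating it as convergent (homoplasy) costs fewer steps than any alternative tree.
C2: derived state 'absent' in P only — an autapomorphy, so it tells us nothing about relationships among taxa.
Only P, V, and X show the derived state 'absent' for C3, supporting them as a clade.
C4: derived state 'present' in F only — an autapomorphy, so it tells us nothing about relationships among taxa.
C5: derived state 'present' in P and V only — synapomorphy for {P, V}.
Most parsimonious ingroup topology: (((P,V),X),F).
P and V form a cherry on this tree, so they are sister taxa.

V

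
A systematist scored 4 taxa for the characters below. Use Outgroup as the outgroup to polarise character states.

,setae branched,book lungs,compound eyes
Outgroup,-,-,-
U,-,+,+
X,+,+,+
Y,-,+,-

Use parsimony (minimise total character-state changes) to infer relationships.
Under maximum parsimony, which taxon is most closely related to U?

X

The outgroup has state '-' for every character, so '+' is the derived state throughout.
setae branched (derived state '+') is unique to X (autapomorphy; uninformative for grouping).
book lungs (derived state '+') is shared by all ingroup taxa — unites the whole ingroup.
Only U and X show the derived state '+' for compound eyes, supporting them as a clade.
Most parsimonious ingroup topology: ((U,X),Y).
U and X form a cherry on this tree, so they are sister taxa.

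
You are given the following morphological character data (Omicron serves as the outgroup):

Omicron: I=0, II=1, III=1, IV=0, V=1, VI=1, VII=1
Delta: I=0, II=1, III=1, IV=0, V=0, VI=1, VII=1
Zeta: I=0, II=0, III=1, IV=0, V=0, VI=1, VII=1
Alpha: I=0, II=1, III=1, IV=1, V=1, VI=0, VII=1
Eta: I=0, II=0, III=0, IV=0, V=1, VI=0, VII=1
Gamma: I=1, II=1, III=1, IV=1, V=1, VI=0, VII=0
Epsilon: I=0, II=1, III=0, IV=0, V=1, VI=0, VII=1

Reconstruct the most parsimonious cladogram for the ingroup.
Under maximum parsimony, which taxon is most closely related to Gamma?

Character polarity is set by the outgroup: the derived state is whichever differs from the outgroup's state, so for II, III, V, VI, VII the derived state is '0', and for the remaining characters it is '1'.
I: derived state '1' in Gamma only — an autapomorphy, so it tells us nothing about relationships among taxa.
II (state '0') occurs in Eta and Zeta but conflicts with the nesting implied by the other characters — most parsimoniously interpreted as homoplasy.
III: derived state '0' in Epsilon and Eta only — synapomorphy for {Epsilon, Eta}.
IV: derived state '1' in Alpha and Gamma only — synapomorphy for {Alpha, Gamma}.
Only Delta and Zeta show the derived state '0' for V, supporting them as a clade.
VI: derived state '0' in Alpha, Epsilon, Eta, and Gamma only — synapomorphy for {Alpha, Epsilon, Eta, Gamma}.
VII: derived state '0' in Gamma only — an autapomorphy, so it tells us nothing about relationships among taxa.
Most parsimonious ingroup topology: ((Delta,Zeta),((Alpha,Gamma),(Eta,Epsilon))).
Gamma and Alpha form a cherry on this tree, so they are sister taxa.

Alpha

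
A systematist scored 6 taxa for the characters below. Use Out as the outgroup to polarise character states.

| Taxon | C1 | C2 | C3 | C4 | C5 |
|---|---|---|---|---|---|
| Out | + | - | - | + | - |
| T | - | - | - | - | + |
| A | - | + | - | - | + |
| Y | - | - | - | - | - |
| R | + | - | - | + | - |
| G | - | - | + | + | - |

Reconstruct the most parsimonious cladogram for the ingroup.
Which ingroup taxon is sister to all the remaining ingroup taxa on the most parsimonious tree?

Character polarity is set by the outgroup: the derived state is whichever differs from the outgroup's state, so for C1, C4 the derived state is '-', and for the remaining characters it is '+'.
C1: derived state '-' in A, G, T, and Y only — synapomorphy for {A, G, T, Y}.
C2: derived state '+' in A only — an autapomorphy, so it tells us nothing about relationships among taxa.
C3: derived state '+' in G only — an autapomorphy, so it tells us nothing about relationships among taxa.
Only A, T, and Y show the derived state '-' for C4, supporting them as a clade.
C5 (derived state '+') is shared by A and T — a synapomorphy uniting that clade.
Most parsimonious ingroup topology: ((((T,A),Y),G),R).
R is sister to the clade containing all other ingroup taxa, so it is the earliest-diverging (most basal) ingroup lineage.

R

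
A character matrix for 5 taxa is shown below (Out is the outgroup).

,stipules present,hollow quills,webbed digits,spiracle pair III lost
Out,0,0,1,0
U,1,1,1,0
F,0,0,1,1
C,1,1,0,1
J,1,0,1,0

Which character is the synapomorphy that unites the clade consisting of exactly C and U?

hollow quills

Character polarity is set by the outgroup: the derived state is whichever differs from the outgroup's state, so for webbed digits the derived state is '0', and for the remaining characters it is '1'.
stipules present: derived state '1' in C, J, and U only — synapomorphy for {C, J, U}.
Only C and U show the derived state '1' for hollow quills, supporting them as a clade.
webbed digits: derived state '0' in C only — an autapomorphy, so it tells us nothing about relationships among taxa.
spiracle pair III lost groups C and F, which is incompatible with the clades supported by the remaining characters; treating it as convergent (homoplasy) costs fewer steps than any alternative tree.
Most parsimonious ingroup topology: (((U,C),J),F).
The clade {C, U} is supported by hollow quills: its derived state '1' occurs in exactly those taxa and in no other taxon (including the outgroup).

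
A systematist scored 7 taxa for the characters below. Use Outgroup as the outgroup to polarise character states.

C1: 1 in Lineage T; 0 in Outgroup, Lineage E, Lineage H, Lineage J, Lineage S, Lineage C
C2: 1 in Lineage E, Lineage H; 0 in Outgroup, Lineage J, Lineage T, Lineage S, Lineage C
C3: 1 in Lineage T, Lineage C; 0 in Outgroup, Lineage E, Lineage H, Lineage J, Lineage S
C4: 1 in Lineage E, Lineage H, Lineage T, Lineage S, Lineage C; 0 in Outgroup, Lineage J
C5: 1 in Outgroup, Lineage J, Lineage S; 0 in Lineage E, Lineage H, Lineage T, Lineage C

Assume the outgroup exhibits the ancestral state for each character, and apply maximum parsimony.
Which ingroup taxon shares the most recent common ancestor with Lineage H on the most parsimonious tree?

Lineage E

Character polarity is set by the outgroup: the derived state is whichever differs from the outgroup's state, so for C5 the derived state is '0', and for the remaining characters it is '1'.
C1: derived state '1' in Lineage T only — an autapomorphy, so it tells us nothing about relationships among taxa.
C2 (derived state '1') is shared by Lineage E and Lineage H — a synapomorphy uniting that clade.
C3 (derived state '1') is shared by Lineage C and Lineage T — a synapomorphy uniting that clade.
C4 (derived state '1') is shared by Lineage C, Lineage E, Lineage H, Lineage S, and Lineage T — a synapomorphy uniting that clade.
C5: derived state '0' in Lineage C, Lineage E, Lineage H, and Lineage T only — synapomorphy for {Lineage C, Lineage E, Lineage H, Lineage T}.
Most parsimonious ingroup topology: ((((Lineage E,Lineage H),(Lineage T,Lineage C)),Lineage S),Lineage J).
Lineage H and Lineage E form a cherry on this tree, so they are sister taxa.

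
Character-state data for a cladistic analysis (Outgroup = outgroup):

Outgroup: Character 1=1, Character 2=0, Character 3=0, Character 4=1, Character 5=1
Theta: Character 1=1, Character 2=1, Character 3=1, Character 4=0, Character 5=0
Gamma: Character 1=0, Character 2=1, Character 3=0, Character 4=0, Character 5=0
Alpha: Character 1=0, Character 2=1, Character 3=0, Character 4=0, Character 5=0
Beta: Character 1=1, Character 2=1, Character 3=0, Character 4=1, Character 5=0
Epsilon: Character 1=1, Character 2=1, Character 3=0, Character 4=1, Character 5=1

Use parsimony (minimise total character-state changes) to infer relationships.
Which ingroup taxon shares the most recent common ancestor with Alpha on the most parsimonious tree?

Gamma

Character polarity is set by the outgroup: the derived state is whichever differs from the outgroup's state, so for Character 1, Character 4, Character 5 the derived state is '0', and for the remaining characters it is '1'.
Character 1 (derived state '0') is shared by Alpha and Gamma — a synapomorphy uniting that clade.
Character 2 (derived state '1') is shared by all ingroup taxa — unites the whole ingroup.
Character 3: derived state '1' in Theta only — an autapomorphy, so it tells us nothing about relationships among taxa.
Character 4: derived state '0' in Alpha, Gamma, and Theta only — synapomorphy for {Alpha, Gamma, Theta}.
Character 5: derived state '0' in Alpha, Beta, Gamma, and Theta only — synapomorphy for {Alpha, Beta, Gamma, Theta}.
Most parsimonious ingroup topology: (((Theta,(Gamma,Alpha)),Beta),Epsilon).
Alpha and Gamma form a cherry on this tree, so they are sister taxa.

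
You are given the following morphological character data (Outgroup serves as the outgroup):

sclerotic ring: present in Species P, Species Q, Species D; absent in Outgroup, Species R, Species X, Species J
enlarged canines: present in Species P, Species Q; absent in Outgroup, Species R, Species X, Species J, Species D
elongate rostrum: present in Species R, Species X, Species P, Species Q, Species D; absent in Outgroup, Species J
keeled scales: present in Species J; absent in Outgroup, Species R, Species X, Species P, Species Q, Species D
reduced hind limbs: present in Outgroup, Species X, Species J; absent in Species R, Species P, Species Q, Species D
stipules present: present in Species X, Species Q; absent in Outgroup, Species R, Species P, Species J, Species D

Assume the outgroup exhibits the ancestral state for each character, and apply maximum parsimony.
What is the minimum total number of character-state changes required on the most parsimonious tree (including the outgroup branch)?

7

Character polarity is set by the outgroup: the derived state is whichever differs from the outgroup's state, so for reduced hind limbs the derived state is 'absent', and for the remaining characters it is 'present'.
sclerotic ring: derived state 'present' in Species D, Species P, and Species Q only — synapomorphy for {Species D, Species P, Species Q}.
Only Species P and Species Q show the derived state 'present' for enlarged canines, supporting them as a clade.
Only Species D, Species P, Species Q, Species R, and Species X show the derived state 'present' for elongate rostrum, supporting them as a clade.
keeled scales (derived state 'present') is unique to Species J (autapomorphy; uninformative for grouping).
Only Species D, Species P, Species Q, and Species R show the derived state 'absent' for reduced hind limbs, supporting them as a clade.
stipules present groups Species Q and Species X, which is incompatible with the clades supported by the remaining characters; treating it as convergent (homoplasy) costs fewer steps than any alternative tree.
Most parsimonious ingroup topology: (((Species R,((Species P,Species Q),Species D)),Species X),Species J).
Changes per character on this tree: sclerotic ring: 1; enlarged canines: 1; elongate rostrum: 1; keeled scales: 1; reduced hind limbs: 1; stipules present: 2.
Total = 7.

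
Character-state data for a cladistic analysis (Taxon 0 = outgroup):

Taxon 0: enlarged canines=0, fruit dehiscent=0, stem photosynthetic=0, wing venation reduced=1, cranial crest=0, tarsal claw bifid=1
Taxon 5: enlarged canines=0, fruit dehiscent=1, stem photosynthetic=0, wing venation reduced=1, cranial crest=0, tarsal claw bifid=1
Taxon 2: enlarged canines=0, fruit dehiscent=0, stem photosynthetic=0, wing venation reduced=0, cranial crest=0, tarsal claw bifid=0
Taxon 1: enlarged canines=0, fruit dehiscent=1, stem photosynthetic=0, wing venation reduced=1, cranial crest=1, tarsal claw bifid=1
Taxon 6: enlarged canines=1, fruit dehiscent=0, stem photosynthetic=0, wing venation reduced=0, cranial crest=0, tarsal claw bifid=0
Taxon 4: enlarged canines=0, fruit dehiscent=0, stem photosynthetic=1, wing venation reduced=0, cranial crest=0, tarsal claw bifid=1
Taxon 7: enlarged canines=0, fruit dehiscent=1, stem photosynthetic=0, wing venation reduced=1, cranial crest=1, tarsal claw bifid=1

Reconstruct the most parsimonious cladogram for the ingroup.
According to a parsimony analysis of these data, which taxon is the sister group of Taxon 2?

Taxon 6

Character polarity is set by the outgroup: the derived state is whichever differs from the outgroup's state, so for wing venation reduced, tarsal claw bifid the derived state is '0', and for the remaining characters it is '1'.
enlarged canines: derived state '1' in Taxon 6 only — an autapomorphy, so it tells us nothing about relationships among taxa.
fruit dehiscent (derived state '1') is shared by Taxon 1, Taxon 5, and Taxon 7 — a synapomorphy uniting that clade.
stem photosynthetic (derived state '1') is unique to Taxon 4 (autapomorphy; uninformative for grouping).
Only Taxon 2, Taxon 4, and Taxon 6 show the derived state '0' for wing venation reduced, supporting them as a clade.
Only Taxon 1 and Taxon 7 show the derived state '1' for cranial crest, supporting them as a clade.
tarsal claw bifid (derived state '0') is shared by Taxon 2 and Taxon 6 — a synapomorphy uniting that clade.
Most parsimonious ingroup topology: ((Taxon 5,(Taxon 1,Taxon 7)),((Taxon 2,Taxon 6),Taxon 4)).
Taxon 2 and Taxon 6 form a cherry on this tree, so they are sister taxa.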